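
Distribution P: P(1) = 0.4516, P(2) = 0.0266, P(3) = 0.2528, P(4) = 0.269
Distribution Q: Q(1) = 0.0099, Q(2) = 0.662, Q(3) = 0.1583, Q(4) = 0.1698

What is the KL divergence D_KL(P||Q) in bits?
2.7149 bits

D_KL(P||Q) = Σ P(x) log₂(P(x)/Q(x))

Computing term by term:
  P(1)·log₂(P(1)/Q(1)) = 0.4516·log₂(0.4516/0.0099) = 2.48898
  P(2)·log₂(P(2)/Q(2)) = 0.0266·log₂(0.0266/0.662) = -0.12335
  P(3)·log₂(P(3)/Q(3)) = 0.2528·log₂(0.2528/0.1583) = 0.17072
  P(4)·log₂(P(4)/Q(4)) = 0.269·log₂(0.269/0.1698) = 0.17855

D_KL(P||Q) = 2.48898 - 0.12335 + 0.17072 + 0.17855 = 2.71490 ≈ 2.7149 bits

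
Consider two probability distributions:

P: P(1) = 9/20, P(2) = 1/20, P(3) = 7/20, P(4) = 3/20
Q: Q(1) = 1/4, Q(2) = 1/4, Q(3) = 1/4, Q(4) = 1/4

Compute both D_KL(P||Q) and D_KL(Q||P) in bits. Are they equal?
D_KL(P||Q) = 0.3249 bits, D_KL(Q||P) = 0.4314 bits. No, they are not equal.

D_KL(P||Q) = Σ P(x) log₂(P(x)/Q(x))

Computing term by term:
  P(1)·log₂(P(1)/Q(1)) = (9/20)·log₂((9/20)/(1/4)) = 0.38160
  P(2)·log₂(P(2)/Q(2)) = (1/20)·log₂((1/20)/(1/4)) = -0.11610
  P(3)·log₂(P(3)/Q(3)) = (7/20)·log₂((7/20)/(1/4)) = 0.16990
  P(4)·log₂(P(4)/Q(4)) = (3/20)·log₂((3/20)/(1/4)) = -0.11054

D_KL(P||Q) = 0.38160 - 0.11610 + 0.16990 - 0.11054 = 0.32486 ≈ 0.3249 bits

D_KL(Q||P) = Σ Q(x) log₂(Q(x)/P(x))

Computing term by term:
  Q(1)·log₂(Q(1)/P(1)) = (1/4)·log₂((1/4)/(9/20)) = -0.21200
  Q(2)·log₂(Q(2)/P(2)) = (1/4)·log₂((1/4)/(1/20)) = 0.58048
  Q(3)·log₂(Q(3)/P(3)) = (1/4)·log₂((1/4)/(7/20)) = -0.12136
  Q(4)·log₂(Q(4)/P(4)) = (1/4)·log₂((1/4)/(3/20)) = 0.18424

D_KL(Q||P) = -0.21200 + 0.58048 - 0.12136 + 0.18424 = 0.43136 ≈ 0.4314 bits

These are NOT equal (difference: 0.1065 bits). KL divergence is asymmetric: D_KL(P||Q) ≠ D_KL(Q||P) in general.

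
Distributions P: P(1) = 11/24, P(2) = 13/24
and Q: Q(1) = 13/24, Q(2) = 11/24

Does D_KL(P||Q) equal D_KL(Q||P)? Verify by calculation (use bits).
D_KL(P||Q) = 0.0201 bits, D_KL(Q||P) = 0.0201 bits. Yes — for this pair D_KL(P||Q) = D_KL(Q||P).

D_KL(P||Q) = Σ P(x) log₂(P(x)/Q(x))

Computing term by term:
  P(1)·log₂(P(1)/Q(1)) = (11/24)·log₂((11/24)/(13/24)) = -0.11046
  P(2)·log₂(P(2)/Q(2)) = (13/24)·log₂((13/24)/(11/24)) = 0.13055

D_KL(P||Q) = -0.11046 + 0.13055 = 0.02009 ≈ 0.0201 bits

D_KL(Q||P) = Σ Q(x) log₂(Q(x)/P(x))

Computing term by term:
  Q(1)·log₂(Q(1)/P(1)) = (13/24)·log₂((13/24)/(11/24)) = 0.13055
  Q(2)·log₂(Q(2)/P(2)) = (11/24)·log₂((11/24)/(13/24)) = -0.11046

D_KL(Q||P) = 0.13055 - 0.11046 = 0.02009 ≈ 0.0201 bits

These ARE equal here. Q is P with outcomes relabeled (Q(1) = P(2), Q(2) = P(1)) by a relabeling that is its own inverse, so the two sums contain exactly the same terms in a different order. This is a special case — KL divergence is not symmetric in general: D_KL(P||Q) ≠ D_KL(Q||P) for most P, Q.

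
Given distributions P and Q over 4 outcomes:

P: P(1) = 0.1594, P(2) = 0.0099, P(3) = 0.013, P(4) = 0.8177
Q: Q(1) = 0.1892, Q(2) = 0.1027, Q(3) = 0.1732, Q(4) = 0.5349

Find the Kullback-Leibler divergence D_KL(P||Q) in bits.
0.3793 bits

D_KL(P||Q) = Σ P(x) log₂(P(x)/Q(x))

Computing term by term:
  P(1)·log₂(P(1)/Q(1)) = 0.1594·log₂(0.1594/0.1892) = -0.03941
  P(2)·log₂(P(2)/Q(2)) = 0.0099·log₂(0.0099/0.1027) = -0.03341
  P(3)·log₂(P(3)/Q(3)) = 0.013·log₂(0.013/0.1732) = -0.04857
  P(4)·log₂(P(4)/Q(4)) = 0.8177·log₂(0.8177/0.5349) = 0.50068

D_KL(P||Q) = -0.03941 - 0.03341 - 0.04857 + 0.50068 = 0.37929 ≈ 0.3793 bits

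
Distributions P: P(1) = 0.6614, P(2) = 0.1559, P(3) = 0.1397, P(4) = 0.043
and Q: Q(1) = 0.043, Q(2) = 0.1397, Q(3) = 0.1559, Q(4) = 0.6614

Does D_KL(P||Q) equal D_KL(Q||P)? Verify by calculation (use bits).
D_KL(P||Q) = 2.4410 bits, D_KL(Q||P) = 2.4410 bits. Yes — for this pair D_KL(P||Q) = D_KL(Q||P).

D_KL(P||Q) = Σ P(x) log₂(P(x)/Q(x))

Computing term by term:
  P(1)·log₂(P(1)/Q(1)) = 0.6614·log₂(0.6614/0.043) = 2.60798
  P(2)·log₂(P(2)/Q(2)) = 0.1559·log₂(0.1559/0.1397) = 0.02468
  P(3)·log₂(P(3)/Q(3)) = 0.1397·log₂(0.1397/0.1559) = -0.02211
  P(4)·log₂(P(4)/Q(4)) = 0.043·log₂(0.043/0.6614) = -0.16955

D_KL(P||Q) = 2.60798 + 0.02468 - 0.02211 - 0.16955 = 2.44100 ≈ 2.4410 bits

D_KL(Q||P) = Σ Q(x) log₂(Q(x)/P(x))

Computing term by term:
  Q(1)·log₂(Q(1)/P(1)) = 0.043·log₂(0.043/0.6614) = -0.16955
  Q(2)·log₂(Q(2)/P(2)) = 0.1397·log₂(0.1397/0.1559) = -0.02211
  Q(3)·log₂(Q(3)/P(3)) = 0.1559·log₂(0.1559/0.1397) = 0.02468
  Q(4)·log₂(Q(4)/P(4)) = 0.6614·log₂(0.6614/0.043) = 2.60798

D_KL(Q||P) = -0.16955 - 0.02211 + 0.02468 + 2.60798 = 2.44100 ≈ 2.4410 bits

These ARE equal here. Q is P with outcomes relabeled (Q(1) = P(4), Q(2) = P(3), Q(3) = P(2), Q(4) = P(1)) by a relabeling that is its own inverse, so the two sums contain exactly the same terms in a different order. This is a special case — KL divergence is not symmetric in general: D_KL(P||Q) ≠ D_KL(Q||P) for most P, Q.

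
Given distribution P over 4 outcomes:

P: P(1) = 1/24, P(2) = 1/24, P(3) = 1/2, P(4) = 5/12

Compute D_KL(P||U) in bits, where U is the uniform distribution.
0.5917 bits

U(i) = 1/4 for all i

D_KL(P||U) = Σ P(x) log₂(P(x) / (1/4))
           = Σ P(x) log₂(P(x)) + log₂(4)
           = log₂(4) - H(P)

H(P) = -Σ P(x) log₂(P(x)):
  -P(1)·log₂(P(1)) = -(1/24)·log₂(1/24) = 0.19104
  -P(2)·log₂(P(2)) = -(1/24)·log₂(1/24) = 0.19104
  -P(3)·log₂(P(3)) = -(1/2)·log₂(1/2) = 0.50000
  -P(4)·log₂(P(4)) = -(5/12)·log₂(5/12) = 0.52626
H(P) = 0.19104 + 0.19104 + 0.50000 + 0.52626 = 1.40834 bits

log₂(4) = 2.00000 bits

D_KL(P||U) = 2.00000 - 1.40834 = 0.59166 ≈ 0.5917 bits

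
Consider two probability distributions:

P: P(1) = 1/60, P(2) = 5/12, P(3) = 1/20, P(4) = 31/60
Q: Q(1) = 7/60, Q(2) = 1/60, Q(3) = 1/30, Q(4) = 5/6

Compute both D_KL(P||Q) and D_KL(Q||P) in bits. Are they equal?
D_KL(P||Q) = 1.5611 bits, D_KL(Q||P) = 0.8053 bits. No, they are not equal.

D_KL(P||Q) = Σ P(x) log₂(P(x)/Q(x))

Computing term by term:
  P(1)·log₂(P(1)/Q(1)) = (1/60)·log₂((1/60)/(7/60)) = -0.04679
  P(2)·log₂(P(2)/Q(2)) = (5/12)·log₂((5/12)/(1/60)) = 1.93494
  P(3)·log₂(P(3)/Q(3)) = (1/20)·log₂((1/20)/(1/30)) = 0.02925
  P(4)·log₂(P(4)/Q(4)) = (31/60)·log₂((31/60)/(5/6)) = -0.35632

D_KL(P||Q) = -0.04679 + 1.93494 + 0.02925 - 0.35632 = 1.56108 ≈ 1.5611 bits

D_KL(Q||P) = Σ Q(x) log₂(Q(x)/P(x))

Computing term by term:
  Q(1)·log₂(Q(1)/P(1)) = (7/60)·log₂((7/60)/(1/60)) = 0.32752
  Q(2)·log₂(Q(2)/P(2)) = (1/60)·log₂((1/60)/(5/12)) = -0.07740
  Q(3)·log₂(Q(3)/P(3)) = (1/30)·log₂((1/30)/(1/20)) = -0.01950
  Q(4)·log₂(Q(4)/P(4)) = (5/6)·log₂((5/6)/(31/60)) = 0.57472

D_KL(Q||P) = 0.32752 - 0.07740 - 0.01950 + 0.57472 = 0.80534 ≈ 0.8053 bits

These are NOT equal (difference: 0.7558 bits). KL divergence is asymmetric: D_KL(P||Q) ≠ D_KL(Q||P) in general.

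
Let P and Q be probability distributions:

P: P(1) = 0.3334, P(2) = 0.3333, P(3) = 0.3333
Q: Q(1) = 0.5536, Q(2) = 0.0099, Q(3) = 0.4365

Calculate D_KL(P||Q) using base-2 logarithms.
1.3173 bits

D_KL(P||Q) = Σ P(x) log₂(P(x)/Q(x))

Computing term by term:
  P(1)·log₂(P(1)/Q(1)) = 0.3334·log₂(0.3334/0.5536) = -0.24391
  P(2)·log₂(P(2)/Q(2)) = 0.3333·log₂(0.3333/0.0099) = 1.69091
  P(3)·log₂(P(3)/Q(3)) = 0.3333·log₂(0.3333/0.4365) = -0.12971

D_KL(P||Q) = -0.24391 + 1.69091 - 0.12971 = 1.31729 ≈ 1.3173 bits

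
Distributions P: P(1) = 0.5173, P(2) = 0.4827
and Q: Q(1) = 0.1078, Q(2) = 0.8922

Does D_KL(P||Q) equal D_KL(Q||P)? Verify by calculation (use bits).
D_KL(P||Q) = 0.7427 bits, D_KL(Q||P) = 0.5468 bits. No — D_KL(P||Q) ≠ D_KL(Q||P) for this pair.

D_KL(P||Q) = Σ P(x) log₂(P(x)/Q(x))

Computing term by term:
  P(1)·log₂(P(1)/Q(1)) = 0.5173·log₂(0.5173/0.1078) = 1.17047
  P(2)·log₂(P(2)/Q(2)) = 0.4827·log₂(0.4827/0.8922) = -0.42779

D_KL(P||Q) = 1.17047 - 0.42779 = 0.74268 ≈ 0.7427 bits

D_KL(Q||P) = Σ Q(x) log₂(Q(x)/P(x))

Computing term by term:
  Q(1)·log₂(Q(1)/P(1)) = 0.1078·log₂(0.1078/0.5173) = -0.24391
  Q(2)·log₂(Q(2)/P(2)) = 0.8922·log₂(0.8922/0.4827) = 0.79070

D_KL(Q||P) = -0.24391 + 0.79070 = 0.54679 ≈ 0.5468 bits

These are NOT equal (difference: 0.1959 bits). KL divergence is asymmetric: D_KL(P||Q) ≠ D_KL(Q||P) in general.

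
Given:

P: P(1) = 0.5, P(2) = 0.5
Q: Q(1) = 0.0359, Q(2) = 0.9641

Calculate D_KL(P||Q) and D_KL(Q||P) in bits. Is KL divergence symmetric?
D_KL(P||Q) = 1.4263 bits, D_KL(Q||P) = 0.7768 bits. No, KL divergence is not symmetric.

D_KL(P||Q) = Σ P(x) log₂(P(x)/Q(x))

Computing term by term:
  P(1)·log₂(P(1)/Q(1)) = 0.5·log₂(0.5/0.0359) = 1.89994
  P(2)·log₂(P(2)/Q(2)) = 0.5·log₂(0.5/0.9641) = -0.47363

D_KL(P||Q) = 1.89994 - 0.47363 = 1.42631 ≈ 1.4263 bits

D_KL(Q||P) = Σ Q(x) log₂(Q(x)/P(x))

Computing term by term:
  Q(1)·log₂(Q(1)/P(1)) = 0.0359·log₂(0.0359/0.5) = -0.13642
  Q(2)·log₂(Q(2)/P(2)) = 0.9641·log₂(0.9641/0.5) = 0.91325

D_KL(Q||P) = -0.13642 + 0.91325 = 0.77683 ≈ 0.7768 bits

These are NOT equal (difference: 0.6495 bits). KL divergence is asymmetric: D_KL(P||Q) ≠ D_KL(Q||P) in general.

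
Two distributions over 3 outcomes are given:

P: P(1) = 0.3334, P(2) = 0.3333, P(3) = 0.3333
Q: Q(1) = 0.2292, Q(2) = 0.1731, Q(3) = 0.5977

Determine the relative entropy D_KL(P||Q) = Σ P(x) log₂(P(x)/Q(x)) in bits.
0.2145 bits

D_KL(P||Q) = Σ P(x) log₂(P(x)/Q(x))

Computing term by term:
  P(1)·log₂(P(1)/Q(1)) = 0.3334·log₂(0.3334/0.2292) = 0.18025
  P(2)·log₂(P(2)/Q(2)) = 0.3333·log₂(0.3333/0.1731) = 0.31504
  P(3)·log₂(P(3)/Q(3)) = 0.3333·log₂(0.3333/0.5977) = -0.28084

D_KL(P||Q) = 0.18025 + 0.31504 - 0.28084 = 0.21445 ≈ 0.2145 bits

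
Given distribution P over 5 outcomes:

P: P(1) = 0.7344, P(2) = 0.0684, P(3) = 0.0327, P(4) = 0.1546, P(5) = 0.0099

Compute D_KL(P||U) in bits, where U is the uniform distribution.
1.0865 bits

U(i) = 1/5 for all i

D_KL(P||U) = Σ P(x) log₂(P(x) / (1/5))
           = Σ P(x) log₂(P(x)) + log₂(5)
           = log₂(5) - H(P)

H(P) = -Σ P(x) log₂(P(x)):
  -P(1)·log₂(P(1)) = -(0.7344)·log₂(0.7344) = 0.32707
  -P(2)·log₂(P(2)) = -(0.0684)·log₂(0.0684) = 0.26470
  -P(3)·log₂(P(3)) = -(0.0327)·log₂(0.0327) = 0.16136
  -P(4)·log₂(P(4)) = -(0.1546)·log₂(0.1546) = 0.41640
  -P(5)·log₂(P(5)) = -(0.0099)·log₂(0.0099) = 0.06592
H(P) = 0.32707 + 0.26470 + 0.16136 + 0.41640 + 0.06592 = 1.23545 bits

log₂(5) = 2.32193 bits

D_KL(P||U) = 2.32193 - 1.23545 = 1.08648 ≈ 1.0865 bits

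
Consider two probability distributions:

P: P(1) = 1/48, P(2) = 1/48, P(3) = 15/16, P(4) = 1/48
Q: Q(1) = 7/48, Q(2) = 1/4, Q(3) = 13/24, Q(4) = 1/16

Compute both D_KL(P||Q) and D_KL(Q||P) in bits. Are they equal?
D_KL(P||Q) = 0.5758 bits, D_KL(Q||P) = 0.9760 bits. No, they are not equal.

D_KL(P||Q) = Σ P(x) log₂(P(x)/Q(x))

Computing term by term:
  P(1)·log₂(P(1)/Q(1)) = (1/48)·log₂((1/48)/(7/48)) = -0.05849
  P(2)·log₂(P(2)/Q(2)) = (1/48)·log₂((1/48)/(1/4)) = -0.07469
  P(3)·log₂(P(3)/Q(3)) = (15/16)·log₂((15/16)/(13/24)) = 0.74195
  P(4)·log₂(P(4)/Q(4)) = (1/48)·log₂((1/48)/(1/16)) = -0.03302

D_KL(P||Q) = -0.05849 - 0.07469 + 0.74195 - 0.03302 = 0.57575 ≈ 0.5758 bits

D_KL(Q||P) = Σ Q(x) log₂(Q(x)/P(x))

Computing term by term:
  Q(1)·log₂(Q(1)/P(1)) = (7/48)·log₂((7/48)/(1/48)) = 0.40941
  Q(2)·log₂(Q(2)/P(2)) = (1/4)·log₂((1/4)/(1/48)) = 0.89624
  Q(3)·log₂(Q(3)/P(3)) = (13/24)·log₂((13/24)/(15/16)) = -0.42868
  Q(4)·log₂(Q(4)/P(4)) = (1/16)·log₂((1/16)/(1/48)) = 0.09906

D_KL(Q||P) = 0.40941 + 0.89624 - 0.42868 + 0.09906 = 0.97603 ≈ 0.9760 bits

These are NOT equal (difference: 0.4002 bits). KL divergence is asymmetric: D_KL(P||Q) ≠ D_KL(Q||P) in general.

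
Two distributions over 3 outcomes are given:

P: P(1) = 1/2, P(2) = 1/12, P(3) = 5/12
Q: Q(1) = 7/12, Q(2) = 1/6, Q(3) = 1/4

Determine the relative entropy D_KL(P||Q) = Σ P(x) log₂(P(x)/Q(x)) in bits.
0.1125 bits

D_KL(P||Q) = Σ P(x) log₂(P(x)/Q(x))

Computing term by term:
  P(1)·log₂(P(1)/Q(1)) = (1/2)·log₂((1/2)/(7/12)) = -0.11120
  P(2)·log₂(P(2)/Q(2)) = (1/12)·log₂((1/12)/(1/6)) = -0.08333
  P(3)·log₂(P(3)/Q(3)) = (5/12)·log₂((5/12)/(1/4)) = 0.30707

D_KL(P||Q) = -0.11120 - 0.08333 + 0.30707 = 0.11254 ≈ 0.1125 bits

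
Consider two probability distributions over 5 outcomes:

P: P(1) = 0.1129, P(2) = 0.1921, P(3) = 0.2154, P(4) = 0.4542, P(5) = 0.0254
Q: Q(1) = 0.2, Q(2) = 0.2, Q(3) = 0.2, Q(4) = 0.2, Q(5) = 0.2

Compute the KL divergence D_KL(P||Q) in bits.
0.3806 bits

D_KL(P||Q) = Σ P(x) log₂(P(x)/Q(x))

Computing term by term:
  P(1)·log₂(P(1)/Q(1)) = 0.1129·log₂(0.1129/0.2) = -0.09314
  P(2)·log₂(P(2)/Q(2)) = 0.1921·log₂(0.1921/0.2) = -0.01117
  P(3)·log₂(P(3)/Q(3)) = 0.2154·log₂(0.2154/0.2) = 0.02305
  P(4)·log₂(P(4)/Q(4)) = 0.4542·log₂(0.4542/0.2) = 0.53747
  P(5)·log₂(P(5)/Q(5)) = 0.0254·log₂(0.0254/0.2) = -0.07562

D_KL(P||Q) = -0.09314 - 0.01117 + 0.02305 + 0.53747 - 0.07562 = 0.38059 ≈ 0.3806 bits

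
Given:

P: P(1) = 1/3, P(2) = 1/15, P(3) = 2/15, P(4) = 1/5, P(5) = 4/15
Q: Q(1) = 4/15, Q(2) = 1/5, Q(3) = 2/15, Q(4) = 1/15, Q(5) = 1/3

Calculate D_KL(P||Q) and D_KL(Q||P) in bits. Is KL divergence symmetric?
D_KL(P||Q) = 0.2328 bits, D_KL(Q||P) = 0.2328 bits. The two values coincide for this particular pair, but no — KL divergence is not symmetric in general.

D_KL(P||Q) = Σ P(x) log₂(P(x)/Q(x))

Computing term by term:
  P(1)·log₂(P(1)/Q(1)) = (1/3)·log₂((1/3)/(4/15)) = 0.10731
  P(2)·log₂(P(2)/Q(2)) = (1/15)·log₂((1/15)/(1/5)) = -0.10566
  P(3)·log₂(P(3)/Q(3)) = (2/15)·log₂((2/15)/(2/15)) = 0.00000
  P(4)·log₂(P(4)/Q(4)) = (1/5)·log₂((1/5)/(1/15)) = 0.31699
  P(5)·log₂(P(5)/Q(5)) = (4/15)·log₂((4/15)/(1/3)) = -0.08585

D_KL(P||Q) = 0.10731 - 0.10566 + 0.00000 + 0.31699 - 0.08585 = 0.23279 ≈ 0.2328 bits

D_KL(Q||P) = Σ Q(x) log₂(Q(x)/P(x))

Computing term by term:
  Q(1)·log₂(Q(1)/P(1)) = (4/15)·log₂((4/15)/(1/3)) = -0.08585
  Q(2)·log₂(Q(2)/P(2)) = (1/5)·log₂((1/5)/(1/15)) = 0.31699
  Q(3)·log₂(Q(3)/P(3)) = (2/15)·log₂((2/15)/(2/15)) = 0.00000
  Q(4)·log₂(Q(4)/P(4)) = (1/15)·log₂((1/15)/(1/5)) = -0.10566
  Q(5)·log₂(Q(5)/P(5)) = (1/3)·log₂((1/3)/(4/15)) = 0.10731

D_KL(Q||P) = -0.08585 + 0.31699 + 0.00000 - 0.10566 + 0.10731 = 0.23279 ≈ 0.2328 bits

These ARE equal here. Q is P with outcomes relabeled (Q(1) = P(5), Q(2) = P(4), Q(4) = P(2), Q(5) = P(1)) by a relabeling that is its own inverse, so the two sums contain exactly the same terms in a different order. This is a special case — KL divergence is not symmetric in general: D_KL(P||Q) ≠ D_KL(Q||P) for most P, Q.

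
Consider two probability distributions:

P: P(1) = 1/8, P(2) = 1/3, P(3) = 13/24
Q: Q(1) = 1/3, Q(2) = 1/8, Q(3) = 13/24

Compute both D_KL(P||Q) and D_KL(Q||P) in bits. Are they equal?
D_KL(P||Q) = 0.2948 bits, D_KL(Q||P) = 0.2948 bits. Yes, in this case they are equal (although KL divergence is not symmetric in general).

D_KL(P||Q) = Σ P(x) log₂(P(x)/Q(x))

Computing term by term:
  P(1)·log₂(P(1)/Q(1)) = (1/8)·log₂((1/8)/(1/3)) = -0.17688
  P(2)·log₂(P(2)/Q(2)) = (1/3)·log₂((1/3)/(1/8)) = 0.47168
  P(3)·log₂(P(3)/Q(3)) = (13/24)·log₂((13/24)/(13/24)) = 0.00000

D_KL(P||Q) = -0.17688 + 0.47168 + 0.00000 = 0.29480 ≈ 0.2948 bits

D_KL(Q||P) = Σ Q(x) log₂(Q(x)/P(x))

Computing term by term:
  Q(1)·log₂(Q(1)/P(1)) = (1/3)·log₂((1/3)/(1/8)) = 0.47168
  Q(2)·log₂(Q(2)/P(2)) = (1/8)·log₂((1/8)/(1/3)) = -0.17688
  Q(3)·log₂(Q(3)/P(3)) = (13/24)·log₂((13/24)/(13/24)) = 0.00000

D_KL(Q||P) = 0.47168 - 0.17688 + 0.00000 = 0.29480 ≈ 0.2948 bits

These ARE equal here. Q is P with outcomes relabeled (Q(1) = P(2), Q(2) = P(1)) by a relabeling that is its own inverse, so the two sums contain exactly the same terms in a different order. This is a special case — KL divergence is not symmetric in general: D_KL(P||Q) ≠ D_KL(Q||P) for most P, Q.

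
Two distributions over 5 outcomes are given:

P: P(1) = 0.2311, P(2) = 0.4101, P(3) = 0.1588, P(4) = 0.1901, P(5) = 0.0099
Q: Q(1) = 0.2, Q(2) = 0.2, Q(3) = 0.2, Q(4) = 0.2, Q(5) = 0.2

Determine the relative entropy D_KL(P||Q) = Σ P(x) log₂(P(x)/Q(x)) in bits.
0.3633 bits

D_KL(P||Q) = Σ P(x) log₂(P(x)/Q(x))

Computing term by term:
  P(1)·log₂(P(1)/Q(1)) = 0.2311·log₂(0.2311/0.2) = 0.04819
  P(2)·log₂(P(2)/Q(2)) = 0.4101·log₂(0.4101/0.2) = 0.42485
  P(3)·log₂(P(3)/Q(3)) = 0.1588·log₂(0.1588/0.2) = -0.05285
  P(4)·log₂(P(4)/Q(4)) = 0.1901·log₂(0.1901/0.2) = -0.01392
  P(5)·log₂(P(5)/Q(5)) = 0.0099·log₂(0.0099/0.2) = -0.04293

D_KL(P||Q) = 0.04819 + 0.42485 - 0.05285 - 0.01392 - 0.04293 = 0.36334 ≈ 0.3633 bits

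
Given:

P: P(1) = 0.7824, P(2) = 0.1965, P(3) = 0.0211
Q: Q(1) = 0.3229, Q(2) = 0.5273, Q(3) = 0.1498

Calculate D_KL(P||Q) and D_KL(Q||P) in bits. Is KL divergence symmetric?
D_KL(P||Q) = 0.6595 bits, D_KL(Q||P) = 0.7622 bits. No, KL divergence is not symmetric.

D_KL(P||Q) = Σ P(x) log₂(P(x)/Q(x))

Computing term by term:
  P(1)·log₂(P(1)/Q(1)) = 0.7824·log₂(0.7824/0.3229) = 0.99898
  P(2)·log₂(P(2)/Q(2)) = 0.1965·log₂(0.1965/0.5273) = -0.27983
  P(3)·log₂(P(3)/Q(3)) = 0.0211·log₂(0.0211/0.1498) = -0.05966

D_KL(P||Q) = 0.99898 - 0.27983 - 0.05966 = 0.65949 ≈ 0.6595 bits

D_KL(Q||P) = Σ Q(x) log₂(Q(x)/P(x))

Computing term by term:
  Q(1)·log₂(Q(1)/P(1)) = 0.3229·log₂(0.3229/0.7824) = -0.41228
  Q(2)·log₂(Q(2)/P(2)) = 0.5273·log₂(0.5273/0.1965) = 0.75093
  Q(3)·log₂(Q(3)/P(3)) = 0.1498·log₂(0.1498/0.0211) = 0.42359

D_KL(Q||P) = -0.41228 + 0.75093 + 0.42359 = 0.76224 ≈ 0.7622 bits

These are NOT equal (difference: 0.1027 bits). KL divergence is asymmetric: D_KL(P||Q) ≠ D_KL(Q||P) in general.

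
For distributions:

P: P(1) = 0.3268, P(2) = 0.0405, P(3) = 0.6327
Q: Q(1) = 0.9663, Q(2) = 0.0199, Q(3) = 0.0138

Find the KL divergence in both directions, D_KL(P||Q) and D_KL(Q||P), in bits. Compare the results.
D_KL(P||Q) = 3.0221 bits, D_KL(Q||P) = 1.4148 bits. D_KL(P||Q) is larger than D_KL(Q||P) by 1.6073 bits; the two directions differ.

D_KL(P||Q) = Σ P(x) log₂(P(x)/Q(x))

Computing term by term:
  P(1)·log₂(P(1)/Q(1)) = 0.3268·log₂(0.3268/0.9663) = -0.51114
  P(2)·log₂(P(2)/Q(2)) = 0.0405·log₂(0.0405/0.0199) = 0.04152
  P(3)·log₂(P(3)/Q(3)) = 0.6327·log₂(0.6327/0.0138) = 3.49173

D_KL(P||Q) = -0.51114 + 0.04152 + 3.49173 = 3.02211 ≈ 3.0221 bits

D_KL(Q||P) = Σ Q(x) log₂(Q(x)/P(x))

Computing term by term:
  Q(1)·log₂(Q(1)/P(1)) = 0.9663·log₂(0.9663/0.3268) = 1.51135
  Q(2)·log₂(Q(2)/P(2)) = 0.0199·log₂(0.0199/0.0405) = -0.02040
  Q(3)·log₂(Q(3)/P(3)) = 0.0138·log₂(0.0138/0.6327) = -0.07616

D_KL(Q||P) = 1.51135 - 0.02040 - 0.07616 = 1.41479 ≈ 1.4148 bits

These are NOT equal (difference: 1.6073 bits). KL divergence is asymmetric: D_KL(P||Q) ≠ D_KL(Q||P) in general.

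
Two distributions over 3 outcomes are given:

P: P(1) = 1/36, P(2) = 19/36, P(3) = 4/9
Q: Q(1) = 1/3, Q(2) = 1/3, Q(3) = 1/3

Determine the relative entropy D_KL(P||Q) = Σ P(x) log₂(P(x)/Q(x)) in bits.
0.4348 bits

D_KL(P||Q) = Σ P(x) log₂(P(x)/Q(x))

Computing term by term:
  P(1)·log₂(P(1)/Q(1)) = (1/36)·log₂((1/36)/(1/3)) = -0.09958
  P(2)·log₂(P(2)/Q(2)) = (19/36)·log₂((19/36)/(1/3)) = 0.34990
  P(3)·log₂(P(3)/Q(3)) = (4/9)·log₂((4/9)/(1/3)) = 0.18446

D_KL(P||Q) = -0.09958 + 0.34990 + 0.18446 = 0.43478 ≈ 0.4348 bits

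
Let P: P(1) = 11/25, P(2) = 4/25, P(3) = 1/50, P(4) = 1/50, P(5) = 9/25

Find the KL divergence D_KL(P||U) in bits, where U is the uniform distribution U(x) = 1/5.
0.6214 bits

U(i) = 1/5 for all i

D_KL(P||U) = Σ P(x) log₂(P(x) / (1/5))
           = Σ P(x) log₂(P(x)) + log₂(5)
           = log₂(5) - H(P)

H(P) = -Σ P(x) log₂(P(x)):
  -P(1)·log₂(P(1)) = -(11/25)·log₂(11/25) = 0.52115
  -P(2)·log₂(P(2)) = -(4/25)·log₂(4/25) = 0.42302
  -P(3)·log₂(P(3)) = -(1/50)·log₂(1/50) = 0.11288
  -P(4)·log₂(P(4)) = -(1/50)·log₂(1/50) = 0.11288
  -P(5)·log₂(P(5)) = -(9/25)·log₂(9/25) = 0.53062
H(P) = 0.52115 + 0.42302 + 0.11288 + 0.11288 + 0.53062 = 1.70055 bits

log₂(5) = 2.32193 bits

D_KL(P||U) = 2.32193 - 1.70055 = 0.62138 ≈ 0.6214 bits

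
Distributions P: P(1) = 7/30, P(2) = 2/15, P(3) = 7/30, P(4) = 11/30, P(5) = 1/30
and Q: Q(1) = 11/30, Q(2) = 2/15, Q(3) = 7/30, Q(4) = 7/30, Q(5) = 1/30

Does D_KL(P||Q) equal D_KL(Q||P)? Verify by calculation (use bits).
D_KL(P||Q) = 0.0869 bits, D_KL(Q||P) = 0.0869 bits. Yes — for this pair D_KL(P||Q) = D_KL(Q||P).

D_KL(P||Q) = Σ P(x) log₂(P(x)/Q(x))

Computing term by term:
  P(1)·log₂(P(1)/Q(1)) = (7/30)·log₂((7/30)/(11/30)) = -0.15215
  P(2)·log₂(P(2)/Q(2)) = (2/15)·log₂((2/15)/(2/15)) = 0.00000
  P(3)·log₂(P(3)/Q(3)) = (7/30)·log₂((7/30)/(7/30)) = 0.00000
  P(4)·log₂(P(4)/Q(4)) = (11/30)·log₂((11/30)/(7/30)) = 0.23909
  P(5)·log₂(P(5)/Q(5)) = (1/30)·log₂((1/30)/(1/30)) = 0.00000

D_KL(P||Q) = -0.15215 + 0.00000 + 0.00000 + 0.23909 + 0.00000 = 0.08694 ≈ 0.0869 bits

D_KL(Q||P) = Σ Q(x) log₂(Q(x)/P(x))

Computing term by term:
  Q(1)·log₂(Q(1)/P(1)) = (11/30)·log₂((11/30)/(7/30)) = 0.23909
  Q(2)·log₂(Q(2)/P(2)) = (2/15)·log₂((2/15)/(2/15)) = 0.00000
  Q(3)·log₂(Q(3)/P(3)) = (7/30)·log₂((7/30)/(7/30)) = 0.00000
  Q(4)·log₂(Q(4)/P(4)) = (7/30)·log₂((7/30)/(11/30)) = -0.15215
  Q(5)·log₂(Q(5)/P(5)) = (1/30)·log₂((1/30)/(1/30)) = 0.00000

D_KL(Q||P) = 0.23909 + 0.00000 + 0.00000 - 0.15215 + 0.00000 = 0.08694 ≈ 0.0869 bits

These ARE equal here. Q is P with outcomes relabeled (Q(1) = P(4), Q(4) = P(1)) by a relabeling that is its own inverse, so the two sums contain exactly the same terms in a different order. This is a special case — KL divergence is not symmetric in general: D_KL(P||Q) ≠ D_KL(Q||P) for most P, Q.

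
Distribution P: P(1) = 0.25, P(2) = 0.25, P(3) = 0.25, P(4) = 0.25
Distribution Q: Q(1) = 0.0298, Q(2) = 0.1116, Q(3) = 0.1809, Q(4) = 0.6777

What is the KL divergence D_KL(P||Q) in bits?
0.8150 bits

D_KL(P||Q) = Σ P(x) log₂(P(x)/Q(x))

Computing term by term:
  P(1)·log₂(P(1)/Q(1)) = 0.25·log₂(0.25/0.0298) = 0.76714
  P(2)·log₂(P(2)/Q(2)) = 0.25·log₂(0.25/0.1116) = 0.29090
  P(3)·log₂(P(3)/Q(3)) = 0.25·log₂(0.25/0.1809) = 0.11668
  P(4)·log₂(P(4)/Q(4)) = 0.25·log₂(0.25/0.6777) = -0.35968

D_KL(P||Q) = 0.76714 + 0.29090 + 0.11668 - 0.35968 = 0.81504 ≈ 0.8150 bits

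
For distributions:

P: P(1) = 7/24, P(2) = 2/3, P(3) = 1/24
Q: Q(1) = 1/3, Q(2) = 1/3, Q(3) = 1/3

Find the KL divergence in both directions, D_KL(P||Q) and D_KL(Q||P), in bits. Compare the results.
D_KL(P||Q) = 0.4855 bits, D_KL(Q||P) = 0.7309 bits. D_KL(Q||P) is larger than D_KL(P||Q) by 0.2454 bits; the two directions differ.

D_KL(P||Q) = Σ P(x) log₂(P(x)/Q(x))

Computing term by term:
  P(1)·log₂(P(1)/Q(1)) = (7/24)·log₂((7/24)/(1/3)) = -0.05619
  P(2)·log₂(P(2)/Q(2)) = (2/3)·log₂((2/3)/(1/3)) = 0.66667
  P(3)·log₂(P(3)/Q(3)) = (1/24)·log₂((1/24)/(1/3)) = -0.12500

D_KL(P||Q) = -0.05619 + 0.66667 - 0.12500 = 0.48548 ≈ 0.4855 bits

D_KL(Q||P) = Σ Q(x) log₂(Q(x)/P(x))

Computing term by term:
  Q(1)·log₂(Q(1)/P(1)) = (1/3)·log₂((1/3)/(7/24)) = 0.06422
  Q(2)·log₂(Q(2)/P(2)) = (1/3)·log₂((1/3)/(2/3)) = -0.33333
  Q(3)·log₂(Q(3)/P(3)) = (1/3)·log₂((1/3)/(1/24)) = 1.00000

D_KL(Q||P) = 0.06422 - 0.33333 + 1.00000 = 0.73089 ≈ 0.7309 bits

These are NOT equal (difference: 0.2454 bits). KL divergence is asymmetric: D_KL(P||Q) ≠ D_KL(Q||P) in general.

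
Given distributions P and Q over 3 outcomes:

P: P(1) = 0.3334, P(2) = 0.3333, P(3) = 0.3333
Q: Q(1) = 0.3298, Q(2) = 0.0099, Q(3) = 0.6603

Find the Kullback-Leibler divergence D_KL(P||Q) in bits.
1.3674 bits

D_KL(P||Q) = Σ P(x) log₂(P(x)/Q(x))

Computing term by term:
  P(1)·log₂(P(1)/Q(1)) = 0.3334·log₂(0.3334/0.3298) = 0.00522
  P(2)·log₂(P(2)/Q(2)) = 0.3333·log₂(0.3333/0.0099) = 1.69091
  P(3)·log₂(P(3)/Q(3)) = 0.3333·log₂(0.3333/0.6603) = -0.32873

D_KL(P||Q) = 0.00522 + 1.69091 - 0.32873 = 1.36740 ≈ 1.3674 bits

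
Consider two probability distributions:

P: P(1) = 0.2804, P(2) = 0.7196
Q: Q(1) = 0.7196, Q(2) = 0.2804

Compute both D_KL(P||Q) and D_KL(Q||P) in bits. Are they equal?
D_KL(P||Q) = 0.5972 bits, D_KL(Q||P) = 0.5972 bits. Yes, in this case they are equal (although KL divergence is not symmetric in general).

D_KL(P||Q) = Σ P(x) log₂(P(x)/Q(x))

Computing term by term:
  P(1)·log₂(P(1)/Q(1)) = 0.2804·log₂(0.2804/0.7196) = -0.38126
  P(2)·log₂(P(2)/Q(2)) = 0.7196·log₂(0.7196/0.2804) = 0.97845

D_KL(P||Q) = -0.38126 + 0.97845 = 0.59719 ≈ 0.5972 bits

D_KL(Q||P) = Σ Q(x) log₂(Q(x)/P(x))

Computing term by term:
  Q(1)·log₂(Q(1)/P(1)) = 0.7196·log₂(0.7196/0.2804) = 0.97845
  Q(2)·log₂(Q(2)/P(2)) = 0.2804·log₂(0.2804/0.7196) = -0.38126

D_KL(Q||P) = 0.97845 - 0.38126 = 0.59719 ≈ 0.5972 bits

These ARE equal here. Q is P with outcomes relabeled (Q(1) = P(2), Q(2) = P(1)) by a relabeling that is its own inverse, so the two sums contain exactly the same terms in a different order. This is a special case — KL divergence is not symmetric in general: D_KL(P||Q) ≠ D_KL(Q||P) for most P, Q.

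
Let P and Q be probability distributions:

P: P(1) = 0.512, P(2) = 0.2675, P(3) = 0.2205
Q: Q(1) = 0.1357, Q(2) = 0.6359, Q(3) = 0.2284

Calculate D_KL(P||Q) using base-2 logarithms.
0.6355 bits

D_KL(P||Q) = Σ P(x) log₂(P(x)/Q(x))

Computing term by term:
  P(1)·log₂(P(1)/Q(1)) = 0.512·log₂(0.512/0.1357) = 0.98085
  P(2)·log₂(P(2)/Q(2)) = 0.2675·log₂(0.2675/0.6359) = -0.33418
  P(3)·log₂(P(3)/Q(3)) = 0.2205·log₂(0.2205/0.2284) = -0.01120

D_KL(P||Q) = 0.98085 - 0.33418 - 0.01120 = 0.63547 ≈ 0.6355 bits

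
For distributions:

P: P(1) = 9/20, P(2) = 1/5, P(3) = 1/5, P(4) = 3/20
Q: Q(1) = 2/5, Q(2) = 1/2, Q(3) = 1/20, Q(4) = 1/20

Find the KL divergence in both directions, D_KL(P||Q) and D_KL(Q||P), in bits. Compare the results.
D_KL(P||Q) = 0.4498 bits, D_KL(Q||P) = 0.4137 bits. D_KL(P||Q) is larger than D_KL(Q||P) by 0.0361 bits; the two directions differ.

D_KL(P||Q) = Σ P(x) log₂(P(x)/Q(x))

Computing term by term:
  P(1)·log₂(P(1)/Q(1)) = (9/20)·log₂((9/20)/(2/5)) = 0.07647
  P(2)·log₂(P(2)/Q(2)) = (1/5)·log₂((1/5)/(1/2)) = -0.26439
  P(3)·log₂(P(3)/Q(3)) = (1/5)·log₂((1/5)/(1/20)) = 0.40000
  P(4)·log₂(P(4)/Q(4)) = (3/20)·log₂((3/20)/(1/20)) = 0.23774

D_KL(P||Q) = 0.07647 - 0.26439 + 0.40000 + 0.23774 = 0.44982 ≈ 0.4498 bits

D_KL(Q||P) = Σ Q(x) log₂(Q(x)/P(x))

Computing term by term:
  Q(1)·log₂(Q(1)/P(1)) = (2/5)·log₂((2/5)/(9/20)) = -0.06797
  Q(2)·log₂(Q(2)/P(2)) = (1/2)·log₂((1/2)/(1/5)) = 0.66096
  Q(3)·log₂(Q(3)/P(3)) = (1/20)·log₂((1/20)/(1/5)) = -0.10000
  Q(4)·log₂(Q(4)/P(4)) = (1/20)·log₂((1/20)/(3/20)) = -0.07925

D_KL(Q||P) = -0.06797 + 0.66096 - 0.10000 - 0.07925 = 0.41374 ≈ 0.4137 bits

These are NOT equal (difference: 0.0361 bits). KL divergence is asymmetric: D_KL(P||Q) ≠ D_KL(Q||P) in general.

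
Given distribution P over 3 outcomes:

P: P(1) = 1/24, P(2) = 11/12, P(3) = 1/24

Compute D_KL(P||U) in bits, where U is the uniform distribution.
1.0878 bits

U(i) = 1/3 for all i

D_KL(P||U) = Σ P(x) log₂(P(x) / (1/3))
           = Σ P(x) log₂(P(x)) + log₂(3)
           = log₂(3) - H(P)

H(P) = -Σ P(x) log₂(P(x)):
  -P(1)·log₂(P(1)) = -(1/24)·log₂(1/24) = 0.19104
  -P(2)·log₂(P(2)) = -(11/12)·log₂(11/12) = 0.11507
  -P(3)·log₂(P(3)) = -(1/24)·log₂(1/24) = 0.19104
H(P) = 0.19104 + 0.11507 + 0.19104 = 0.49715 bits

log₂(3) = 1.58496 bits

D_KL(P||U) = 1.58496 - 0.49715 = 1.08781 ≈ 1.0878 bits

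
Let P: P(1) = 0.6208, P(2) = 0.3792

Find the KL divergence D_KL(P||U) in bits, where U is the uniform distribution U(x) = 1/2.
0.0425 bits

U(i) = 1/2 for all i

D_KL(P||U) = Σ P(x) log₂(P(x) / (1/2))
           = Σ P(x) log₂(P(x)) + log₂(2)
           = log₂(2) - H(P)

H(P) = -Σ P(x) log₂(P(x)):
  -P(1)·log₂(P(1)) = -(0.6208)·log₂(0.6208) = 0.42699
  -P(2)·log₂(P(2)) = -(0.3792)·log₂(0.3792) = 0.53049
H(P) = 0.42699 + 0.53049 = 0.95748 bits

log₂(2) = 1.00000 bits

D_KL(P||U) = 1.00000 - 0.95748 = 0.04252 ≈ 0.0425 bits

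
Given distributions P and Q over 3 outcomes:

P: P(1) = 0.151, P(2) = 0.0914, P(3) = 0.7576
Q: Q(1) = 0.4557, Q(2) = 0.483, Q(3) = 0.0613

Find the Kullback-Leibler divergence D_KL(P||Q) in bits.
2.2880 bits

D_KL(P||Q) = Σ P(x) log₂(P(x)/Q(x))

Computing term by term:
  P(1)·log₂(P(1)/Q(1)) = 0.151·log₂(0.151/0.4557) = -0.24062
  P(2)·log₂(P(2)/Q(2)) = 0.0914·log₂(0.0914/0.483) = -0.21952
  P(3)·log₂(P(3)/Q(3)) = 0.7576·log₂(0.7576/0.0613) = 2.74818

D_KL(P||Q) = -0.24062 - 0.21952 + 2.74818 = 2.28804 ≈ 2.2880 bits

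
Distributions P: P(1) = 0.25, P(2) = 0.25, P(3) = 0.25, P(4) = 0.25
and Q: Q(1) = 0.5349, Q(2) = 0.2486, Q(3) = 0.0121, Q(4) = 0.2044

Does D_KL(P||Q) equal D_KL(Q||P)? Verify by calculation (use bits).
D_KL(P||Q) = 0.8925 bits, D_KL(Q||P) = 0.4727 bits. No — D_KL(P||Q) ≠ D_KL(Q||P) for this pair.

D_KL(P||Q) = Σ P(x) log₂(P(x)/Q(x))

Computing term by term:
  P(1)·log₂(P(1)/Q(1)) = 0.25·log₂(0.25/0.5349) = -0.27434
  P(2)·log₂(P(2)/Q(2)) = 0.25·log₂(0.25/0.2486) = 0.00203
  P(3)·log₂(P(3)/Q(3)) = 0.25·log₂(0.25/0.0121) = 1.09221
  P(4)·log₂(P(4)/Q(4)) = 0.25·log₂(0.25/0.2044) = 0.07263

D_KL(P||Q) = -0.27434 + 0.00203 + 1.09221 + 0.07263 = 0.89253 ≈ 0.8925 bits

D_KL(Q||P) = Σ Q(x) log₂(Q(x)/P(x))

Computing term by term:
  Q(1)·log₂(Q(1)/P(1)) = 0.5349·log₂(0.5349/0.25) = 0.58697
  Q(2)·log₂(Q(2)/P(2)) = 0.2486·log₂(0.2486/0.25) = -0.00201
  Q(3)·log₂(Q(3)/P(3)) = 0.0121·log₂(0.0121/0.25) = -0.05286
  Q(4)·log₂(Q(4)/P(4)) = 0.2044·log₂(0.2044/0.25) = -0.05938

D_KL(Q||P) = 0.58697 - 0.00201 - 0.05286 - 0.05938 = 0.47272 ≈ 0.4727 bits

These are NOT equal (difference: 0.4198 bits). KL divergence is asymmetric: D_KL(P||Q) ≠ D_KL(Q||P) in general.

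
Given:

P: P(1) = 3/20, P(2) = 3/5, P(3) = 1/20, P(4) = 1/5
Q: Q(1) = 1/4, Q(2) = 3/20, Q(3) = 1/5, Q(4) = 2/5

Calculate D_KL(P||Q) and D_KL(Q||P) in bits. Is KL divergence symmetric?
D_KL(P||Q) = 0.7895 bits, D_KL(Q||P) = 0.6842 bits. No, KL divergence is not symmetric.

D_KL(P||Q) = Σ P(x) log₂(P(x)/Q(x))

Computing term by term:
  P(1)·log₂(P(1)/Q(1)) = (3/20)·log₂((3/20)/(1/4)) = -0.11054
  P(2)·log₂(P(2)/Q(2)) = (3/5)·log₂((3/5)/(3/20)) = 1.20000
  P(3)·log₂(P(3)/Q(3)) = (1/20)·log₂((1/20)/(1/5)) = -0.10000
  P(4)·log₂(P(4)/Q(4)) = (1/5)·log₂((1/5)/(2/5)) = -0.20000

D_KL(P||Q) = -0.11054 + 1.20000 - 0.10000 - 0.20000 = 0.78946 ≈ 0.7895 bits

D_KL(Q||P) = Σ Q(x) log₂(Q(x)/P(x))

Computing term by term:
  Q(1)·log₂(Q(1)/P(1)) = (1/4)·log₂((1/4)/(3/20)) = 0.18424
  Q(2)·log₂(Q(2)/P(2)) = (3/20)·log₂((3/20)/(3/5)) = -0.30000
  Q(3)·log₂(Q(3)/P(3)) = (1/5)·log₂((1/5)/(1/20)) = 0.40000
  Q(4)·log₂(Q(4)/P(4)) = (2/5)·log₂((2/5)/(1/5)) = 0.40000

D_KL(Q||P) = 0.18424 - 0.30000 + 0.40000 + 0.40000 = 0.68424 ≈ 0.6842 bits

These are NOT equal (difference: 0.1053 bits). KL divergence is asymmetric: D_KL(P||Q) ≠ D_KL(Q||P) in general.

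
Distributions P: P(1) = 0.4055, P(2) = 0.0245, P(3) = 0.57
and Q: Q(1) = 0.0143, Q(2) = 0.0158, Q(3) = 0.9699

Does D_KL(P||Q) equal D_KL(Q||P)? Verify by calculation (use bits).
D_KL(P||Q) = 1.5352 bits, D_KL(Q||P) = 0.6648 bits. No — D_KL(P||Q) ≠ D_KL(Q||P) for this pair.

D_KL(P||Q) = Σ P(x) log₂(P(x)/Q(x))

Computing term by term:
  P(1)·log₂(P(1)/Q(1)) = 0.4055·log₂(0.4055/0.0143) = 1.95679
  P(2)·log₂(P(2)/Q(2)) = 0.0245·log₂(0.0245/0.0158) = 0.01551
  P(3)·log₂(P(3)/Q(3)) = 0.57·log₂(0.57/0.9699) = -0.43712

D_KL(P||Q) = 1.95679 + 0.01551 - 0.43712 = 1.53518 ≈ 1.5352 bits

D_KL(Q||P) = Σ Q(x) log₂(Q(x)/P(x))

Computing term by term:
  Q(1)·log₂(Q(1)/P(1)) = 0.0143·log₂(0.0143/0.4055) = -0.06901
  Q(2)·log₂(Q(2)/P(2)) = 0.0158·log₂(0.0158/0.0245) = -0.01000
  Q(3)·log₂(Q(3)/P(3)) = 0.9699·log₂(0.9699/0.57) = 0.74379

D_KL(Q||P) = -0.06901 - 0.01000 + 0.74379 = 0.66478 ≈ 0.6648 bits

These are NOT equal (difference: 0.8704 bits). KL divergence is asymmetric: D_KL(P||Q) ≠ D_KL(Q||P) in general.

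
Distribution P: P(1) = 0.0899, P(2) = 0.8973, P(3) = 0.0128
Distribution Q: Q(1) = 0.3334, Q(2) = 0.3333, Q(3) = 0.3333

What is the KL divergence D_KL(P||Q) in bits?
1.0519 bits

D_KL(P||Q) = Σ P(x) log₂(P(x)/Q(x))

Computing term by term:
  P(1)·log₂(P(1)/Q(1)) = 0.0899·log₂(0.0899/0.3334) = -0.16999
  P(2)·log₂(P(2)/Q(2)) = 0.8973·log₂(0.8973/0.3333) = 1.28203
  P(3)·log₂(P(3)/Q(3)) = 0.0128·log₂(0.0128/0.3333) = -0.06019

D_KL(P||Q) = -0.16999 + 1.28203 - 0.06019 = 1.05185 ≈ 1.0519 bits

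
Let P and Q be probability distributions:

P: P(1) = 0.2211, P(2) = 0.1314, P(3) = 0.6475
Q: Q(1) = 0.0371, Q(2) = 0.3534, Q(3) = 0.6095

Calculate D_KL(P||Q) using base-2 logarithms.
0.4383 bits

D_KL(P||Q) = Σ P(x) log₂(P(x)/Q(x))

Computing term by term:
  P(1)·log₂(P(1)/Q(1)) = 0.2211·log₂(0.2211/0.0371) = 0.56938
  P(2)·log₂(P(2)/Q(2)) = 0.1314·log₂(0.1314/0.3534) = -0.18755
  P(3)·log₂(P(3)/Q(3)) = 0.6475·log₂(0.6475/0.6095) = 0.05650

D_KL(P||Q) = 0.56938 - 0.18755 + 0.05650 = 0.43833 ≈ 0.4383 bits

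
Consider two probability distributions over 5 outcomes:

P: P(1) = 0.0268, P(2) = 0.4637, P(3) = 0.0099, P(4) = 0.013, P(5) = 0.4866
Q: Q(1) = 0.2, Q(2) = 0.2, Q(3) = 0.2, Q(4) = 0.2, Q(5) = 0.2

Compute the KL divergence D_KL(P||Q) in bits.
1.0148 bits

D_KL(P||Q) = Σ P(x) log₂(P(x)/Q(x))

Computing term by term:
  P(1)·log₂(P(1)/Q(1)) = 0.0268·log₂(0.0268/0.2) = -0.07771
  P(2)·log₂(P(2)/Q(2)) = 0.4637·log₂(0.4637/0.2) = 0.56256
  P(3)·log₂(P(3)/Q(3)) = 0.0099·log₂(0.0099/0.2) = -0.04293
  P(4)·log₂(P(4)/Q(4)) = 0.013·log₂(0.013/0.2) = -0.05126
  P(5)·log₂(P(5)/Q(5)) = 0.4866·log₂(0.4866/0.2) = 0.62418

D_KL(P||Q) = -0.07771 + 0.56256 - 0.04293 - 0.05126 + 0.62418 = 1.01484 ≈ 1.0148 bits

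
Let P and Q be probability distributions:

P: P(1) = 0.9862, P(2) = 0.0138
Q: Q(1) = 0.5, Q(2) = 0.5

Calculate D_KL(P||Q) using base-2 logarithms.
0.8950 bits

D_KL(P||Q) = Σ P(x) log₂(P(x)/Q(x))

Computing term by term:
  P(1)·log₂(P(1)/Q(1)) = 0.9862·log₂(0.9862/0.5) = 0.96643
  P(2)·log₂(P(2)/Q(2)) = 0.0138·log₂(0.0138/0.5) = -0.07147

D_KL(P||Q) = 0.96643 - 0.07147 = 0.89496 ≈ 0.8950 bits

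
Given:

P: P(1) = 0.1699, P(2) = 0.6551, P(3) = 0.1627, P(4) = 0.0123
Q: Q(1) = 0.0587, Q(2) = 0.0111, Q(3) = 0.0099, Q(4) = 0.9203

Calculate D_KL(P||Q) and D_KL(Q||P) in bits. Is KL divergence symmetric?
D_KL(P||Q) = 4.6950 bits, D_KL(Q||P) = 5.5339 bits. No, KL divergence is not symmetric.

D_KL(P||Q) = Σ P(x) log₂(P(x)/Q(x))

Computing term by term:
  P(1)·log₂(P(1)/Q(1)) = 0.1699·log₂(0.1699/0.0587) = 0.26050
  P(2)·log₂(P(2)/Q(2)) = 0.6551·log₂(0.6551/0.0111) = 3.85401
  P(3)·log₂(P(3)/Q(3)) = 0.1627·log₂(0.1627/0.0099) = 0.65709
  P(4)·log₂(P(4)/Q(4)) = 0.0123·log₂(0.0123/0.9203) = -0.07657

D_KL(P||Q) = 0.26050 + 3.85401 + 0.65709 - 0.07657 = 4.69503 ≈ 4.6950 bits

D_KL(Q||P) = Σ Q(x) log₂(Q(x)/P(x))

Computing term by term:
  Q(1)·log₂(Q(1)/P(1)) = 0.0587·log₂(0.0587/0.1699) = -0.09000
  Q(2)·log₂(Q(2)/P(2)) = 0.0111·log₂(0.0111/0.6551) = -0.06530
  Q(3)·log₂(Q(3)/P(3)) = 0.0099·log₂(0.0099/0.1627) = -0.03998
  Q(4)·log₂(Q(4)/P(4)) = 0.9203·log₂(0.9203/0.0123) = 5.72921

D_KL(Q||P) = -0.09000 - 0.06530 - 0.03998 + 5.72921 = 5.53393 ≈ 5.5339 bits

These are NOT equal (difference: 0.8389 bits). KL divergence is asymmetric: D_KL(P||Q) ≠ D_KL(Q||P) in general.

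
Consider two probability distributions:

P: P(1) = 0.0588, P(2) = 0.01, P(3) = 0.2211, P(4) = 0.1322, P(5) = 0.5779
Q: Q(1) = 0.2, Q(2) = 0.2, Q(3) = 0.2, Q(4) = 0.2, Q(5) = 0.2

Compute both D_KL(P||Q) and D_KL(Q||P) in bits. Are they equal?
D_KL(P||Q) = 0.6906 bits, D_KL(Q||P) = 1.0020 bits. No, they are not equal.

D_KL(P||Q) = Σ P(x) log₂(P(x)/Q(x))

Computing term by term:
  P(1)·log₂(P(1)/Q(1)) = 0.0588·log₂(0.0588/0.2) = -0.10385
  P(2)·log₂(P(2)/Q(2)) = 0.01·log₂(0.01/0.2) = -0.04322
  P(3)·log₂(P(3)/Q(3)) = 0.2211·log₂(0.2211/0.2) = 0.03199
  P(4)·log₂(P(4)/Q(4)) = 0.1322·log₂(0.1322/0.2) = -0.07896
  P(5)·log₂(P(5)/Q(5)) = 0.5779·log₂(0.5779/0.2) = 0.88466

D_KL(P||Q) = -0.10385 - 0.04322 + 0.03199 - 0.07896 + 0.88466 = 0.69062 ≈ 0.6906 bits

D_KL(Q||P) = Σ Q(x) log₂(Q(x)/P(x))

Computing term by term:
  Q(1)·log₂(Q(1)/P(1)) = 0.2·log₂(0.2/0.0588) = 0.35322
  Q(2)·log₂(Q(2)/P(2)) = 0.2·log₂(0.2/0.01) = 0.86439
  Q(3)·log₂(Q(3)/P(3)) = 0.2·log₂(0.2/0.2211) = -0.02894
  Q(4)·log₂(Q(4)/P(4)) = 0.2·log₂(0.2/0.1322) = 0.11946
  Q(5)·log₂(Q(5)/P(5)) = 0.2·log₂(0.2/0.5779) = -0.30616

D_KL(Q||P) = 0.35322 + 0.86439 - 0.02894 + 0.11946 - 0.30616 = 1.00197 ≈ 1.0020 bits

These are NOT equal (difference: 0.3114 bits). KL divergence is asymmetric: D_KL(P||Q) ≠ D_KL(Q||P) in general.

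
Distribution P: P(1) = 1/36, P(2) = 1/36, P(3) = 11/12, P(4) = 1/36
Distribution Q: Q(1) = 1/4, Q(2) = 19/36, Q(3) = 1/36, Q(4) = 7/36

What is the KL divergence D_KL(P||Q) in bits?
4.3400 bits

D_KL(P||Q) = Σ P(x) log₂(P(x)/Q(x))

Computing term by term:
  P(1)·log₂(P(1)/Q(1)) = (1/36)·log₂((1/36)/(1/4)) = -0.08805
  P(2)·log₂(P(2)/Q(2)) = (1/36)·log₂((1/36)/(19/36)) = -0.11800
  P(3)·log₂(P(3)/Q(3)) = (11/12)·log₂((11/12)/(1/36)) = 4.62403
  P(4)·log₂(P(4)/Q(4)) = (1/36)·log₂((1/36)/(7/36)) = -0.07798

D_KL(P||Q) = -0.08805 - 0.11800 + 4.62403 - 0.07798 = 4.34000 ≈ 4.3400 bits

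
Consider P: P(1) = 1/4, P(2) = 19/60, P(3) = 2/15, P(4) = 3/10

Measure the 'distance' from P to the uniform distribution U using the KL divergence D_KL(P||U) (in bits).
0.0660 bits

U(i) = 1/4 for all i

D_KL(P||U) = Σ P(x) log₂(P(x) / (1/4))
           = Σ P(x) log₂(P(x)) + log₂(4)
           = log₂(4) - H(P)

H(P) = -Σ P(x) log₂(P(x)):
  -P(1)·log₂(P(1)) = -(1/4)·log₂(1/4) = 0.50000
  -P(2)·log₂(P(2)) = -(19/60)·log₂(19/60) = 0.52534
  -P(3)·log₂(P(3)) = -(2/15)·log₂(2/15) = 0.38759
  -P(4)·log₂(P(4)) = -(3/10)·log₂(3/10) = 0.52109
H(P) = 0.50000 + 0.52534 + 0.38759 + 0.52109 = 1.93402 bits

log₂(4) = 2.00000 bits

D_KL(P||U) = 2.00000 - 1.93402 = 0.06598 ≈ 0.0660 bits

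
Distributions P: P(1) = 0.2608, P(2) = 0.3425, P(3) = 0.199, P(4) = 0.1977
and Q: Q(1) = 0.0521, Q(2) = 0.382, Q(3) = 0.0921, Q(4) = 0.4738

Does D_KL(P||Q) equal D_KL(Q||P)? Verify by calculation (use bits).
D_KL(P||Q) = 0.5240 bits, D_KL(Q||P) = 0.4342 bits. No — D_KL(P||Q) ≠ D_KL(Q||P) for this pair.

D_KL(P||Q) = Σ P(x) log₂(P(x)/Q(x))

Computing term by term:
  P(1)·log₂(P(1)/Q(1)) = 0.2608·log₂(0.2608/0.0521) = 0.60599
  P(2)·log₂(P(2)/Q(2)) = 0.3425·log₂(0.3425/0.382) = -0.05393
  P(3)·log₂(P(3)/Q(3)) = 0.199·log₂(0.199/0.0921) = 0.22119
  P(4)·log₂(P(4)/Q(4)) = 0.1977·log₂(0.1977/0.4738) = -0.24929

D_KL(P||Q) = 0.60599 - 0.05393 + 0.22119 - 0.24929 = 0.52396 ≈ 0.5240 bits

D_KL(Q||P) = Σ Q(x) log₂(Q(x)/P(x))

Computing term by term:
  Q(1)·log₂(Q(1)/P(1)) = 0.0521·log₂(0.0521/0.2608) = -0.12106
  Q(2)·log₂(Q(2)/P(2)) = 0.382·log₂(0.382/0.3425) = 0.06015
  Q(3)·log₂(Q(3)/P(3)) = 0.0921·log₂(0.0921/0.199) = -0.10237
  Q(4)·log₂(Q(4)/P(4)) = 0.4738·log₂(0.4738/0.1977) = 0.59745

D_KL(Q||P) = -0.12106 + 0.06015 - 0.10237 + 0.59745 = 0.43417 ≈ 0.4342 bits

These are NOT equal (difference: 0.0898 bits). KL divergence is asymmetric: D_KL(P||Q) ≠ D_KL(Q||P) in general.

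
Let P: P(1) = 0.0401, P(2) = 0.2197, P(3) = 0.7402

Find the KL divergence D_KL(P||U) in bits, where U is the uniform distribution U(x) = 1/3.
0.5973 bits

U(i) = 1/3 for all i

D_KL(P||U) = Σ P(x) log₂(P(x) / (1/3))
           = Σ P(x) log₂(P(x)) + log₂(3)
           = log₂(3) - H(P)

H(P) = -Σ P(x) log₂(P(x)):
  -P(1)·log₂(P(1)) = -(0.0401)·log₂(0.0401) = 0.18607
  -P(2)·log₂(P(2)) = -(0.2197)·log₂(0.2197) = 0.48035
  -P(3)·log₂(P(3)) = -(0.7402)·log₂(0.7402) = 0.32126
H(P) = 0.18607 + 0.48035 + 0.32126 = 0.98768 bits

log₂(3) = 1.58496 bits

D_KL(P||U) = 1.58496 - 0.98768 = 0.59728 ≈ 0.5973 bits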